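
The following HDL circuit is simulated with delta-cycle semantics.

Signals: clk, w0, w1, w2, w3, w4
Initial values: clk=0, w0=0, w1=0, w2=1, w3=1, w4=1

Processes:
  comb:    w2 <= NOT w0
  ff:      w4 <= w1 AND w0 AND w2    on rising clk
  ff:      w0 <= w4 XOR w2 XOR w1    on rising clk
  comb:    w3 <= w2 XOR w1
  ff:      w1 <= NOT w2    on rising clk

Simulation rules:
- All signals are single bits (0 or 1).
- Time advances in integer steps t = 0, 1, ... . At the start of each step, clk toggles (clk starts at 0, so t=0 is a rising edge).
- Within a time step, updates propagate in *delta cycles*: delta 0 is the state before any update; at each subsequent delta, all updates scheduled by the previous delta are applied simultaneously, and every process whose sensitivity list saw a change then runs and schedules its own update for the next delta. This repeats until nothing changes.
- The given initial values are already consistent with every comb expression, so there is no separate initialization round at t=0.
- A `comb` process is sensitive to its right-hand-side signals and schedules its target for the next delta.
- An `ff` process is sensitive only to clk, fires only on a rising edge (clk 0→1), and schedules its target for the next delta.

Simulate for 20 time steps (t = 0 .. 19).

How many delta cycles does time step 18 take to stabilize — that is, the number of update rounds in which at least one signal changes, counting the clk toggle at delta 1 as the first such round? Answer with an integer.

3

t0.Δ0 w1=0 w2=1 w0=0 clk=0 w3=1 w4=1
t0.Δ1 w1=0 w2=1 w0=0 clk=1 w3=1 w4=1
t0.Δ2 w1=0 w2=1 w0=0 clk=1 w3=1 w4=0
t1.Δ0 w1=0 w2=1 w0=0 clk=1 w3=1 w4=0
t1.Δ1 w1=0 w2=1 w0=0 clk=0 w3=1 w4=0
t2.Δ0 w1=0 w2=1 w0=0 clk=0 w3=1 w4=0
t2.Δ1 w1=0 w2=1 w0=0 clk=1 w3=1 w4=0
t2.Δ2 w1=0 w2=1 w0=1 clk=1 w3=1 w4=0
t2.Δ3 w1=0 w2=0 w0=1 clk=1 w3=1 w4=0
t2.Δ4 w1=0 w2=0 w0=1 clk=1 w3=0 w4=0
t3.Δ0 w1=0 w2=0 w0=1 clk=1 w3=0 w4=0
t3.Δ1 w1=0 w2=0 w0=1 clk=0 w3=0 w4=0
t4.Δ0 w1=0 w2=0 w0=1 clk=0 w3=0 w4=0
t4.Δ1 w1=0 w2=0 w0=1 clk=1 w3=0 w4=0
t4.Δ2 w1=1 w2=0 w0=0 clk=1 w3=0 w4=0
t4.Δ3 w1=1 w2=1 w0=0 clk=1 w3=1 w4=0
t4.Δ4 w1=1 w2=1 w0=0 clk=1 w3=0 w4=0
t5.Δ0 w1=1 w2=1 w0=0 clk=1 w3=0 w4=0
t5.Δ1 w1=1 w2=1 w0=0 clk=0 w3=0 w4=0
t6.Δ0 w1=1 w2=1 w0=0 clk=0 w3=0 w4=0
t6.Δ1 w1=1 w2=1 w0=0 clk=1 w3=0 w4=0
t6.Δ2 w1=0 w2=1 w0=0 clk=1 w3=0 w4=0
t6.Δ3 w1=0 w2=1 w0=0 clk=1 w3=1 w4=0
t7.Δ0 w1=0 w2=1 w0=0 clk=1 w3=1 w4=0
t7.Δ1 w1=0 w2=1 w0=0 clk=0 w3=1 w4=0
t8.Δ0 w1=0 w2=1 w0=0 clk=0 w3=1 w4=0
t8.Δ1 w1=0 w2=1 w0=0 clk=1 w3=1 w4=0
t8.Δ2 w1=0 w2=1 w0=1 clk=1 w3=1 w4=0
t8.Δ3 w1=0 w2=0 w0=1 clk=1 w3=1 w4=0
t8.Δ4 w1=0 w2=0 w0=1 clk=1 w3=0 w4=0
t9.Δ0 w1=0 w2=0 w0=1 clk=1 w3=0 w4=0
t9.Δ1 w1=0 w2=0 w0=1 clk=0 w3=0 w4=0
t10.Δ0 w1=0 w2=0 w0=1 clk=0 w3=0 w4=0
t10.Δ1 w1=0 w2=0 w0=1 clk=1 w3=0 w4=0
t10.Δ2 w1=1 w2=0 w0=0 clk=1 w3=0 w4=0
t10.Δ3 w1=1 w2=1 w0=0 clk=1 w3=1 w4=0
t10.Δ4 w1=1 w2=1 w0=0 clk=1 w3=0 w4=0
t11.Δ0 w1=1 w2=1 w0=0 clk=1 w3=0 w4=0
t11.Δ1 w1=1 w2=1 w0=0 clk=0 w3=0 w4=0
t12.Δ0 w1=1 w2=1 w0=0 clk=0 w3=0 w4=0
t12.Δ1 w1=1 w2=1 w0=0 clk=1 w3=0 w4=0
t12.Δ2 w1=0 w2=1 w0=0 clk=1 w3=0 w4=0
t12.Δ3 w1=0 w2=1 w0=0 clk=1 w3=1 w4=0
t13.Δ0 w1=0 w2=1 w0=0 clk=1 w3=1 w4=0
t13.Δ1 w1=0 w2=1 w0=0 clk=0 w3=1 w4=0
t14.Δ0 w1=0 w2=1 w0=0 clk=0 w3=1 w4=0
t14.Δ1 w1=0 w2=1 w0=0 clk=1 w3=1 w4=0
t14.Δ2 w1=0 w2=1 w0=1 clk=1 w3=1 w4=0
t14.Δ3 w1=0 w2=0 w0=1 clk=1 w3=1 w4=0
t14.Δ4 w1=0 w2=0 w0=1 clk=1 w3=0 w4=0
t15.Δ0 w1=0 w2=0 w0=1 clk=1 w3=0 w4=0
t15.Δ1 w1=0 w2=0 w0=1 clk=0 w3=0 w4=0
t16.Δ0 w1=0 w2=0 w0=1 clk=0 w3=0 w4=0
t16.Δ1 w1=0 w2=0 w0=1 clk=1 w3=0 w4=0
t16.Δ2 w1=1 w2=0 w0=0 clk=1 w3=0 w4=0
t16.Δ3 w1=1 w2=1 w0=0 clk=1 w3=1 w4=0
t16.Δ4 w1=1 w2=1 w0=0 clk=1 w3=0 w4=0
t17.Δ0 w1=1 w2=1 w0=0 clk=1 w3=0 w4=0
t17.Δ1 w1=1 w2=1 w0=0 clk=0 w3=0 w4=0
t18.Δ0 w1=1 w2=1 w0=0 clk=0 w3=0 w4=0
t18.Δ1 w1=1 w2=1 w0=0 clk=1 w3=0 w4=0
t18.Δ2 w1=0 w2=1 w0=0 clk=1 w3=0 w4=0
t18.Δ3 w1=0 w2=1 w0=0 clk=1 w3=1 w4=0
t19.Δ0 w1=0 w2=1 w0=0 clk=1 w3=1 w4=0
t19.Δ1 w1=0 w2=1 w0=0 clk=0 w3=1 w4=0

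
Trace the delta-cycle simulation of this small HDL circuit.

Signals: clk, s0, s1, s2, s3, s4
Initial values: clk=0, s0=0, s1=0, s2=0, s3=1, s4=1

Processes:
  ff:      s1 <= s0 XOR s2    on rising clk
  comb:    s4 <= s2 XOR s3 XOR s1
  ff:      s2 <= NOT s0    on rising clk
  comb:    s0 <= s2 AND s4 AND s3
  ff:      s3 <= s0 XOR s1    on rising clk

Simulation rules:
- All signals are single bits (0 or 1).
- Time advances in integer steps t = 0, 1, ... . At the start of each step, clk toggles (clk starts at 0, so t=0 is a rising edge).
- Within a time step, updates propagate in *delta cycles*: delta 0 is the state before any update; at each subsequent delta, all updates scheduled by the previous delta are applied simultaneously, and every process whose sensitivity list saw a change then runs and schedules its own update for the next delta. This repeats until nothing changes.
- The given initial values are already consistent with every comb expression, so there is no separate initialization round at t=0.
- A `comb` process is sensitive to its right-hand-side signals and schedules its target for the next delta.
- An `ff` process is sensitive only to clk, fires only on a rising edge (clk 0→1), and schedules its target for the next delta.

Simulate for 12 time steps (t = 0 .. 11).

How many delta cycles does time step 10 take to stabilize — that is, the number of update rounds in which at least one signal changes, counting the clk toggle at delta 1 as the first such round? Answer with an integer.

t=0 Δ0: s1=0 s4=1 clk=0 s2=0 s0=0 s3=1
  Δ1: clk:0→1
  Δ2: s2:0→1, s3:1→0
  (2Δ to stable)
t=1 Δ0: s1=0 s4=1 clk=1 s2=1 s0=0 s3=0
  Δ1: clk:1→0
  (1Δ to stable)
t=2 Δ0: s1=0 s4=1 clk=0 s2=1 s0=0 s3=0
  Δ1: clk:0→1
  Δ2: s1:0→1
  Δ3: s4:1→0
  (3Δ to stable)
t=3 Δ0: s1=1 s4=0 clk=1 s2=1 s0=0 s3=0
  Δ1: clk:1→0
  (1Δ to stable)
t=4 Δ0: s1=1 s4=0 clk=0 s2=1 s0=0 s3=0
  Δ1: clk:0→1
  Δ2: s3:0→1
  Δ3: s4:0→1
  Δ4: s0:0→1
  (4Δ to stable)
t=5 Δ0: s1=1 s4=1 clk=1 s2=1 s0=1 s3=1
  Δ1: clk:1→0
  (1Δ to stable)
t=6 Δ0: s1=1 s4=1 clk=0 s2=1 s0=1 s3=1
  Δ1: clk:0→1
  Δ2: s1:1→0, s2:1→0, s3:1→0
  Δ3: s4:1→0, s0:1→0
  (3Δ to stable)
t=7 Δ0: s1=0 s4=0 clk=1 s2=0 s0=0 s3=0
  Δ1: clk:1→0
  (1Δ to stable)
t=8 Δ0: s1=0 s4=0 clk=0 s2=0 s0=0 s3=0
  Δ1: clk:0→1
  Δ2: s2:0→1
  Δ3: s4:0→1
  (3Δ to stable)
t=9 Δ0: s1=0 s4=1 clk=1 s2=1 s0=0 s3=0
  Δ1: clk:1→0
  (1Δ to stable)
t=10 Δ0: s1=0 s4=1 clk=0 s2=1 s0=0 s3=0
  Δ1: clk:0→1
  Δ2: s1:0→1
  Δ3: s4:1→0
  (3Δ to stable)
t=11 Δ0: s1=1 s4=0 clk=1 s2=1 s0=0 s3=0
  Δ1: clk:1→0
  (1Δ to stable)

3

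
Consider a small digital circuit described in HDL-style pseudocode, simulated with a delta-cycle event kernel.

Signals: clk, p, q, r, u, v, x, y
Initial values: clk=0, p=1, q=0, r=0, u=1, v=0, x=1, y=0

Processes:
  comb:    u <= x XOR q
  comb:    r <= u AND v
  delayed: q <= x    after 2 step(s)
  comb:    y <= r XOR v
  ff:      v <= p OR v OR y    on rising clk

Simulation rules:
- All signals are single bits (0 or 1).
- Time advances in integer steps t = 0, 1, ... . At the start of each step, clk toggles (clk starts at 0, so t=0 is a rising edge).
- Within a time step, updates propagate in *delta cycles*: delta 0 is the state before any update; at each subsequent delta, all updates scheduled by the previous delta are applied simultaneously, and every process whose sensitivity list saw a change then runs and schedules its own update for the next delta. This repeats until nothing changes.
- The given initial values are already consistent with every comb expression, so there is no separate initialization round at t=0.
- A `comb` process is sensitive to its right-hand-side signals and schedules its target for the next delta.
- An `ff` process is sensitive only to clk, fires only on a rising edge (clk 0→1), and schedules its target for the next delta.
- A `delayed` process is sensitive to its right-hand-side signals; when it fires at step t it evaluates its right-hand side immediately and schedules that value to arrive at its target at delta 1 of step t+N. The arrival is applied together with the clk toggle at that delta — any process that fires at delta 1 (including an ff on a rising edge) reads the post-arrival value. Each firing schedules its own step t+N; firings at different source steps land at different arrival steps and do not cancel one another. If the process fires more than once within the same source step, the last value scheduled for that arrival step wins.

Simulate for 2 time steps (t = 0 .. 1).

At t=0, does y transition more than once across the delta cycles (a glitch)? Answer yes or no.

t0.Δ0 x=1 p=1 r=0 v=0 y=0 q=0 clk=0 u=1
t0.Δ1 x=1 p=1 r=0 v=0 y=0 q=0 clk=1 u=1
t0.Δ2 x=1 p=1 r=0 v=1 y=0 q=0 clk=1 u=1
t0.Δ3 x=1 p=1 r=1 v=1 y=1 q=0 clk=1 u=1
t0.Δ4 x=1 p=1 r=1 v=1 y=0 q=0 clk=1 u=1
t1.Δ0 x=1 p=1 r=1 v=1 y=0 q=0 clk=1 u=1
t1.Δ1 x=1 p=1 r=1 v=1 y=0 q=0 clk=0 u=1

yes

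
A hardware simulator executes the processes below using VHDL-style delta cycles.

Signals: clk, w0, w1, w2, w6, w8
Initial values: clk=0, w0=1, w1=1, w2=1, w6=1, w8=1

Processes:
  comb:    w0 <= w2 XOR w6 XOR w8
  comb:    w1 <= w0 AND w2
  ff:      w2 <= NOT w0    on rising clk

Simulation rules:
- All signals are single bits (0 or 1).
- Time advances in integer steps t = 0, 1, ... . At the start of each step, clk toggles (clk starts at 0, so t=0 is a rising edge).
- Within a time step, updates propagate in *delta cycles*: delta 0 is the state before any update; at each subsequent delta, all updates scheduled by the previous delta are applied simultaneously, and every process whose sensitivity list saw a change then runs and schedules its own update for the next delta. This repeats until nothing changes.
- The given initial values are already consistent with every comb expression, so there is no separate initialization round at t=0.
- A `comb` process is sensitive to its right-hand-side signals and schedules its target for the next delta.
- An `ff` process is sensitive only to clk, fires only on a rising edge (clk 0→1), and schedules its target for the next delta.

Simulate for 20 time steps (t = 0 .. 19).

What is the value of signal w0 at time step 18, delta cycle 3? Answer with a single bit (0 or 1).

t=0 Δ0: w8=1 w1=1 clk=0 w0=1 w2=1 w6=1
  Δ1: clk:0→1
  Δ2: w2:1→0
  Δ3: w1:1→0, w0:1→0
  (3Δ to stable)
t=1 Δ0: w8=1 w1=0 clk=1 w0=0 w2=0 w6=1
  Δ1: clk:1→0
  (1Δ to stable)
t=2 Δ0: w8=1 w1=0 clk=0 w0=0 w2=0 w6=1
  Δ1: clk:0→1
  Δ2: w2:0→1
  Δ3: w0:0→1
  Δ4: w1:0→1
  (4Δ to stable)
t=3 Δ0: w8=1 w1=1 clk=1 w0=1 w2=1 w6=1
  Δ1: clk:1→0
  (1Δ to stable)
t=4 Δ0: w8=1 w1=1 clk=0 w0=1 w2=1 w6=1
  Δ1: clk:0→1
  Δ2: w2:1→0
  Δ3: w1:1→0, w0:1→0
  (3Δ to stable)
t=5 Δ0: w8=1 w1=0 clk=1 w0=0 w2=0 w6=1
  Δ1: clk:1→0
  (1Δ to stable)
t=6 Δ0: w8=1 w1=0 clk=0 w0=0 w2=0 w6=1
  Δ1: clk:0→1
  Δ2: w2:0→1
  Δ3: w0:0→1
  Δ4: w1:0→1
  (4Δ to stable)
t=7 Δ0: w8=1 w1=1 clk=1 w0=1 w2=1 w6=1
  Δ1: clk:1→0
  (1Δ to stable)
t=8 Δ0: w8=1 w1=1 clk=0 w0=1 w2=1 w6=1
  Δ1: clk:0→1
  Δ2: w2:1→0
  Δ3: w1:1→0, w0:1→0
  (3Δ to stable)
t=9 Δ0: w8=1 w1=0 clk=1 w0=0 w2=0 w6=1
  Δ1: clk:1→0
  (1Δ to stable)
t=10 Δ0: w8=1 w1=0 clk=0 w0=0 w2=0 w6=1
  Δ1: clk:0→1
  Δ2: w2:0→1
  Δ3: w0:0→1
  Δ4: w1:0→1
  (4Δ to stable)
t=11 Δ0: w8=1 w1=1 clk=1 w0=1 w2=1 w6=1
  Δ1: clk:1→0
  (1Δ to stable)
t=12 Δ0: w8=1 w1=1 clk=0 w0=1 w2=1 w6=1
  Δ1: clk:0→1
  Δ2: w2:1→0
  Δ3: w1:1→0, w0:1→0
  (3Δ to stable)
t=13 Δ0: w8=1 w1=0 clk=1 w0=0 w2=0 w6=1
  Δ1: clk:1→0
  (1Δ to stable)
t=14 Δ0: w8=1 w1=0 clk=0 w0=0 w2=0 w6=1
  Δ1: clk:0→1
  Δ2: w2:0→1
  Δ3: w0:0→1
  Δ4: w1:0→1
  (4Δ to stable)
t=15 Δ0: w8=1 w1=1 clk=1 w0=1 w2=1 w6=1
  Δ1: clk:1→0
  (1Δ to stable)
t=16 Δ0: w8=1 w1=1 clk=0 w0=1 w2=1 w6=1
  Δ1: clk:0→1
  Δ2: w2:1→0
  Δ3: w1:1→0, w0:1→0
  (3Δ to stable)
t=17 Δ0: w8=1 w1=0 clk=1 w0=0 w2=0 w6=1
  Δ1: clk:1→0
  (1Δ to stable)
t=18 Δ0: w8=1 w1=0 clk=0 w0=0 w2=0 w6=1
  Δ1: clk:0→1
  Δ2: w2:0→1
  Δ3: w0:0→1
  Δ4: w1:0→1
  (4Δ to stable)
t=19 Δ0: w8=1 w1=1 clk=1 w0=1 w2=1 w6=1
  Δ1: clk:1→0
  (1Δ to stable)

1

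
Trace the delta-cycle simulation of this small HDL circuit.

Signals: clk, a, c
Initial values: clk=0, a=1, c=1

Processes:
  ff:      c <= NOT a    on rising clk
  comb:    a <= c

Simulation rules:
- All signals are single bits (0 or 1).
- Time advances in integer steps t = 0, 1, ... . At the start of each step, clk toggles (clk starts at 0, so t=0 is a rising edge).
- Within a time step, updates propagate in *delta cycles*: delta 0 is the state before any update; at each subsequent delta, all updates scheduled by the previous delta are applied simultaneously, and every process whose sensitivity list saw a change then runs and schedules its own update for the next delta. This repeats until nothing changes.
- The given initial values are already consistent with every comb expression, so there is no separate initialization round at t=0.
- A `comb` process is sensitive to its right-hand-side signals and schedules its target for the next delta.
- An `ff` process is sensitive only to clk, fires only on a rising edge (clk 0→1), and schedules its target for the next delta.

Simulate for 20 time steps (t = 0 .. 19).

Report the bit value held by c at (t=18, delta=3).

1

[bits: clk,c,a]
t=0: Δ0=011 Δ1=111 Δ2=101 Δ3=100 | 3Δ
t=1: Δ0=100 Δ1=000 | 1Δ
t=2: Δ0=000 Δ1=100 Δ2=110 Δ3=111 | 3Δ
t=3: Δ0=111 Δ1=011 | 1Δ
t=4: Δ0=011 Δ1=111 Δ2=101 Δ3=100 | 3Δ
t=5: Δ0=100 Δ1=000 | 1Δ
t=6: Δ0=000 Δ1=100 Δ2=110 Δ3=111 | 3Δ
t=7: Δ0=111 Δ1=011 | 1Δ
t=8: Δ0=011 Δ1=111 Δ2=101 Δ3=100 | 3Δ
t=9: Δ0=100 Δ1=000 | 1Δ
t=10: Δ0=000 Δ1=100 Δ2=110 Δ3=111 | 3Δ
t=11: Δ0=111 Δ1=011 | 1Δ
t=12: Δ0=011 Δ1=111 Δ2=101 Δ3=100 | 3Δ
t=13: Δ0=100 Δ1=000 | 1Δ
t=14: Δ0=000 Δ1=100 Δ2=110 Δ3=111 | 3Δ
t=15: Δ0=111 Δ1=011 | 1Δ
t=16: Δ0=011 Δ1=111 Δ2=101 Δ3=100 | 3Δ
t=17: Δ0=100 Δ1=000 | 1Δ
t=18: Δ0=000 Δ1=100 Δ2=110 Δ3=111 | 3Δ
t=19: Δ0=111 Δ1=011 | 1Δ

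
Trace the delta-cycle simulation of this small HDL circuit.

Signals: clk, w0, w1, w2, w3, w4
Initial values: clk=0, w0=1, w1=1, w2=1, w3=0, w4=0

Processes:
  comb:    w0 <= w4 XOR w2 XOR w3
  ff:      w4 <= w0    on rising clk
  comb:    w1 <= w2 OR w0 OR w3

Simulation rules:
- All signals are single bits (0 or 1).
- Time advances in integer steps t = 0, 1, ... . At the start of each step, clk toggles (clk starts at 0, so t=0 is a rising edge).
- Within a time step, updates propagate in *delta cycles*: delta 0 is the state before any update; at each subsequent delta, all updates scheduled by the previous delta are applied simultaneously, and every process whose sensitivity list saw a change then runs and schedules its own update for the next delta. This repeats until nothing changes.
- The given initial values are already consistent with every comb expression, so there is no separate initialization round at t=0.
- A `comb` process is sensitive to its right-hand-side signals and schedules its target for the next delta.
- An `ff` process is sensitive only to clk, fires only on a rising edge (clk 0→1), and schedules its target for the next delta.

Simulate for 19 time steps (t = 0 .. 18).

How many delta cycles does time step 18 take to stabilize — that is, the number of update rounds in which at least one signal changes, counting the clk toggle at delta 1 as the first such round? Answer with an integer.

t=0 Δ0: w4=0 w2=1 w0=1 w1=1 clk=0 w3=0
  Δ1: clk:0→1
  Δ2: w4:0→1
  Δ3: w0:1→0
  (3Δ to stable)
t=1 Δ0: w4=1 w2=1 w0=0 w1=1 clk=1 w3=0
  Δ1: clk:1→0
  (1Δ to stable)
t=2 Δ0: w4=1 w2=1 w0=0 w1=1 clk=0 w3=0
  Δ1: clk:0→1
  Δ2: w4:1→0
  Δ3: w0:0→1
  (3Δ to stable)
t=3 Δ0: w4=0 w2=1 w0=1 w1=1 clk=1 w3=0
  Δ1: clk:1→0
  (1Δ to stable)
t=4 Δ0: w4=0 w2=1 w0=1 w1=1 clk=0 w3=0
  Δ1: clk:0→1
  Δ2: w4:0→1
  Δ3: w0:1→0
  (3Δ to stable)
t=5 Δ0: w4=1 w2=1 w0=0 w1=1 clk=1 w3=0
  Δ1: clk:1→0
  (1Δ to stable)
t=6 Δ0: w4=1 w2=1 w0=0 w1=1 clk=0 w3=0
  Δ1: clk:0→1
  Δ2: w4:1→0
  Δ3: w0:0→1
  (3Δ to stable)
t=7 Δ0: w4=0 w2=1 w0=1 w1=1 clk=1 w3=0
  Δ1: clk:1→0
  (1Δ to stable)
t=8 Δ0: w4=0 w2=1 w0=1 w1=1 clk=0 w3=0
  Δ1: clk:0→1
  Δ2: w4:0→1
  Δ3: w0:1→0
  (3Δ to stable)
t=9 Δ0: w4=1 w2=1 w0=0 w1=1 clk=1 w3=0
  Δ1: clk:1→0
  (1Δ to stable)
t=10 Δ0: w4=1 w2=1 w0=0 w1=1 clk=0 w3=0
  Δ1: clk:0→1
  Δ2: w4:1→0
  Δ3: w0:0→1
  (3Δ to stable)
t=11 Δ0: w4=0 w2=1 w0=1 w1=1 clk=1 w3=0
  Δ1: clk:1→0
  (1Δ to stable)
t=12 Δ0: w4=0 w2=1 w0=1 w1=1 clk=0 w3=0
  Δ1: clk:0→1
  Δ2: w4:0→1
  Δ3: w0:1→0
  (3Δ to stable)
t=13 Δ0: w4=1 w2=1 w0=0 w1=1 clk=1 w3=0
  Δ1: clk:1→0
  (1Δ to stable)
t=14 Δ0: w4=1 w2=1 w0=0 w1=1 clk=0 w3=0
  Δ1: clk:0→1
  Δ2: w4:1→0
  Δ3: w0:0→1
  (3Δ to stable)
t=15 Δ0: w4=0 w2=1 w0=1 w1=1 clk=1 w3=0
  Δ1: clk:1→0
  (1Δ to stable)
t=16 Δ0: w4=0 w2=1 w0=1 w1=1 clk=0 w3=0
  Δ1: clk:0→1
  Δ2: w4:0→1
  Δ3: w0:1→0
  (3Δ to stable)
t=17 Δ0: w4=1 w2=1 w0=0 w1=1 clk=1 w3=0
  Δ1: clk:1→0
  (1Δ to stable)
t=18 Δ0: w4=1 w2=1 w0=0 w1=1 clk=0 w3=0
  Δ1: clk:0→1
  Δ2: w4:1→0
  Δ3: w0:0→1
  (3Δ to stable)

3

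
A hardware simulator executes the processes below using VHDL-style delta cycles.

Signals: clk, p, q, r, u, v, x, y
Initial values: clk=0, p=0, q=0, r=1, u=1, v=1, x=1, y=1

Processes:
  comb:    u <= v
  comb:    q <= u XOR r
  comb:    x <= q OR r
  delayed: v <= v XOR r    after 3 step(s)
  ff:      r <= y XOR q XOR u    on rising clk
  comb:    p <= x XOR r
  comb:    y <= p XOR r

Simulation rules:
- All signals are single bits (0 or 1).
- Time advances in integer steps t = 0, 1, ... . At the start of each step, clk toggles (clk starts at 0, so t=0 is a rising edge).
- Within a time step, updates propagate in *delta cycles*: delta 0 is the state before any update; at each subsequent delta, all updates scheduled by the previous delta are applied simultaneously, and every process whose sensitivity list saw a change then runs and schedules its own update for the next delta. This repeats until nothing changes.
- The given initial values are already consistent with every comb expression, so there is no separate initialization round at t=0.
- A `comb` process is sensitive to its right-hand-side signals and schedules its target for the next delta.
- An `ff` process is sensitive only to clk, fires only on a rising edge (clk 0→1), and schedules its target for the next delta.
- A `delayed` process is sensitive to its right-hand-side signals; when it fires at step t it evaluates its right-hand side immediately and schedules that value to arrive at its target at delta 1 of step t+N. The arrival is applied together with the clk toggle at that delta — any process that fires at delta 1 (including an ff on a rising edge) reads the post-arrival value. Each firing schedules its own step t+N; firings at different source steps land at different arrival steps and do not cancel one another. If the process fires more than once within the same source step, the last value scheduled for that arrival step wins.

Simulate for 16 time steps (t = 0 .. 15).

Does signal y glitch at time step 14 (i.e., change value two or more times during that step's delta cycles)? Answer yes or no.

yes

t0.Δ0 r=1 clk=0 p=0 q=0 x=1 v=1 y=1 u=1
t0.Δ1 r=1 clk=1 p=0 q=0 x=1 v=1 y=1 u=1
t0.Δ2 r=0 clk=1 p=0 q=0 x=1 v=1 y=1 u=1
t0.Δ3 r=0 clk=1 p=1 q=1 x=0 v=1 y=0 u=1
t0.Δ4 r=0 clk=1 p=0 q=1 x=1 v=1 y=1 u=1
t0.Δ5 r=0 clk=1 p=1 q=1 x=1 v=1 y=0 u=1
t0.Δ6 r=0 clk=1 p=1 q=1 x=1 v=1 y=1 u=1
t1.Δ0 r=0 clk=1 p=1 q=1 x=1 v=1 y=1 u=1
t1.Δ1 r=0 clk=0 p=1 q=1 x=1 v=1 y=1 u=1
t2.Δ0 r=0 clk=0 p=1 q=1 x=1 v=1 y=1 u=1
t2.Δ1 r=0 clk=1 p=1 q=1 x=1 v=1 y=1 u=1
t2.Δ2 r=1 clk=1 p=1 q=1 x=1 v=1 y=1 u=1
t2.Δ3 r=1 clk=1 p=0 q=0 x=1 v=1 y=0 u=1
t2.Δ4 r=1 clk=1 p=0 q=0 x=1 v=1 y=1 u=1
t3.Δ0 r=1 clk=1 p=0 q=0 x=1 v=1 y=1 u=1
t3.Δ1 r=1 clk=0 p=0 q=0 x=1 v=1 y=1 u=1
t4.Δ0 r=1 clk=0 p=0 q=0 x=1 v=1 y=1 u=1
t4.Δ1 r=1 clk=1 p=0 q=0 x=1 v=1 y=1 u=1
t4.Δ2 r=0 clk=1 p=0 q=0 x=1 v=1 y=1 u=1
t4.Δ3 r=0 clk=1 p=1 q=1 x=0 v=1 y=0 u=1
t4.Δ4 r=0 clk=1 p=0 q=1 x=1 v=1 y=1 u=1
t4.Δ5 r=0 clk=1 p=1 q=1 x=1 v=1 y=0 u=1
t4.Δ6 r=0 clk=1 p=1 q=1 x=1 v=1 y=1 u=1
t5.Δ0 r=0 clk=1 p=1 q=1 x=1 v=1 y=1 u=1
t5.Δ1 r=0 clk=0 p=1 q=1 x=1 v=0 y=1 u=1
t5.Δ2 r=0 clk=0 p=1 q=1 x=1 v=0 y=1 u=0
t5.Δ3 r=0 clk=0 p=1 q=0 x=1 v=0 y=1 u=0
t5.Δ4 r=0 clk=0 p=1 q=0 x=0 v=0 y=1 u=0
t5.Δ5 r=0 clk=0 p=0 q=0 x=0 v=0 y=1 u=0
t5.Δ6 r=0 clk=0 p=0 q=0 x=0 v=0 y=0 u=0
t6.Δ0 r=0 clk=0 p=0 q=0 x=0 v=0 y=0 u=0
t6.Δ1 r=0 clk=1 p=0 q=0 x=0 v=0 y=0 u=0
t7.Δ0 r=0 clk=1 p=0 q=0 x=0 v=0 y=0 u=0
t7.Δ1 r=0 clk=0 p=0 q=0 x=0 v=1 y=0 u=0
t7.Δ2 r=0 clk=0 p=0 q=0 x=0 v=1 y=0 u=1
t7.Δ3 r=0 clk=0 p=0 q=1 x=0 v=1 y=0 u=1
t7.Δ4 r=0 clk=0 p=0 q=1 x=1 v=1 y=0 u=1
t7.Δ5 r=0 clk=0 p=1 q=1 x=1 v=1 y=0 u=1
t7.Δ6 r=0 clk=0 p=1 q=1 x=1 v=1 y=1 u=1
t8.Δ0 r=0 clk=0 p=1 q=1 x=1 v=1 y=1 u=1
t8.Δ1 r=0 clk=1 p=1 q=1 x=1 v=0 y=1 u=1
t8.Δ2 r=1 clk=1 p=1 q=1 x=1 v=0 y=1 u=0
t8.Δ3 r=1 clk=1 p=0 q=1 x=1 v=0 y=0 u=0
t8.Δ4 r=1 clk=1 p=0 q=1 x=1 v=0 y=1 u=0
t9.Δ0 r=1 clk=1 p=0 q=1 x=1 v=0 y=1 u=0
t9.Δ1 r=1 clk=0 p=0 q=1 x=1 v=0 y=1 u=0
t10.Δ0 r=1 clk=0 p=0 q=1 x=1 v=0 y=1 u=0
t10.Δ1 r=1 clk=1 p=0 q=1 x=1 v=1 y=1 u=0
t10.Δ2 r=0 clk=1 p=0 q=1 x=1 v=1 y=1 u=1
t10.Δ3 r=0 clk=1 p=1 q=1 x=1 v=1 y=0 u=1
t10.Δ4 r=0 clk=1 p=1 q=1 x=1 v=1 y=1 u=1
t11.Δ0 r=0 clk=1 p=1 q=1 x=1 v=1 y=1 u=1
t11.Δ1 r=0 clk=0 p=1 q=1 x=1 v=1 y=1 u=1
t12.Δ0 r=0 clk=0 p=1 q=1 x=1 v=1 y=1 u=1
t12.Δ1 r=0 clk=1 p=1 q=1 x=1 v=1 y=1 u=1
t12.Δ2 r=1 clk=1 p=1 q=1 x=1 v=1 y=1 u=1
t12.Δ3 r=1 clk=1 p=0 q=0 x=1 v=1 y=0 u=1
t12.Δ4 r=1 clk=1 p=0 q=0 x=1 v=1 y=1 u=1
t13.Δ0 r=1 clk=1 p=0 q=0 x=1 v=1 y=1 u=1
t13.Δ1 r=1 clk=0 p=0 q=0 x=1 v=1 y=1 u=1
t14.Δ0 r=1 clk=0 p=0 q=0 x=1 v=1 y=1 u=1
t14.Δ1 r=1 clk=1 p=0 q=0 x=1 v=1 y=1 u=1
t14.Δ2 r=0 clk=1 p=0 q=0 x=1 v=1 y=1 u=1
t14.Δ3 r=0 clk=1 p=1 q=1 x=0 v=1 y=0 u=1
t14.Δ4 r=0 clk=1 p=0 q=1 x=1 v=1 y=1 u=1
t14.Δ5 r=0 clk=1 p=1 q=1 x=1 v=1 y=0 u=1
t14.Δ6 r=0 clk=1 p=1 q=1 x=1 v=1 y=1 u=1
t15.Δ0 r=0 clk=1 p=1 q=1 x=1 v=1 y=1 u=1
t15.Δ1 r=0 clk=0 p=1 q=1 x=1 v=0 y=1 u=1
t15.Δ2 r=0 clk=0 p=1 q=1 x=1 v=0 y=1 u=0
t15.Δ3 r=0 clk=0 p=1 q=0 x=1 v=0 y=1 u=0
t15.Δ4 r=0 clk=0 p=1 q=0 x=0 v=0 y=1 u=0
t15.Δ5 r=0 clk=0 p=0 q=0 x=0 v=0 y=1 u=0
t15.Δ6 r=0 clk=0 p=0 q=0 x=0 v=0 y=0 u=0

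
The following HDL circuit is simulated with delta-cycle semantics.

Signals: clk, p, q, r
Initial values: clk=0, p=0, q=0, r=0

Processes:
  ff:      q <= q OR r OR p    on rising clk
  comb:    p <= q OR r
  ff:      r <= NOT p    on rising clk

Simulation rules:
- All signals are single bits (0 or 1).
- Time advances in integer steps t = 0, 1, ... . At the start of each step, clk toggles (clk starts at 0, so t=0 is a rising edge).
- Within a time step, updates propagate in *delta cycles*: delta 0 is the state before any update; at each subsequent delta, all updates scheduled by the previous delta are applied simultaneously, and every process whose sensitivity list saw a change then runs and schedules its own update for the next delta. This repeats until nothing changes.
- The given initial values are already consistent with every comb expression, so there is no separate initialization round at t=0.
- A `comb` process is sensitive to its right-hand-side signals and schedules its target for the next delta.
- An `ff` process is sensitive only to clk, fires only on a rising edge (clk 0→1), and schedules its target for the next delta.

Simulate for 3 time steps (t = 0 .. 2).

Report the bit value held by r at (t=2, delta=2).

0

t0.Δ0 p=0 q=0 clk=0 r=0
t0.Δ1 p=0 q=0 clk=1 r=0
t0.Δ2 p=0 q=0 clk=1 r=1
t0.Δ3 p=1 q=0 clk=1 r=1
t1.Δ0 p=1 q=0 clk=1 r=1
t1.Δ1 p=1 q=0 clk=0 r=1
t2.Δ0 p=1 q=0 clk=0 r=1
t2.Δ1 p=1 q=0 clk=1 r=1
t2.Δ2 p=1 q=1 clk=1 r=0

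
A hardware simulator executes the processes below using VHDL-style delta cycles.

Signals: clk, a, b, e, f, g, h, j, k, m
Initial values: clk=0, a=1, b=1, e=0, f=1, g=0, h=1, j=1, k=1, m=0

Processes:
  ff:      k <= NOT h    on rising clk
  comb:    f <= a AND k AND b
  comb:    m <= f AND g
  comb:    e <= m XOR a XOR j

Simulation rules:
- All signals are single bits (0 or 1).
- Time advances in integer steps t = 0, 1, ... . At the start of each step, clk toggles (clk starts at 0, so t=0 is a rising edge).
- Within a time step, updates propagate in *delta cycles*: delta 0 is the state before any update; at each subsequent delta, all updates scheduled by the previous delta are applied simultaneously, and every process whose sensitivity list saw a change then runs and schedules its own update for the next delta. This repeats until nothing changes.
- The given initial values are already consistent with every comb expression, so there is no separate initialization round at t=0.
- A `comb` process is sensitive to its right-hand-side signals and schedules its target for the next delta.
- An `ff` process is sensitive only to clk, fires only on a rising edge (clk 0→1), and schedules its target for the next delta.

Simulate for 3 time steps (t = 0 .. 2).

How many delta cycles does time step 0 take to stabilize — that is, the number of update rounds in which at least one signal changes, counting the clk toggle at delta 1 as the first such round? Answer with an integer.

t0.Δ0 g=0 m=0 b=1 e=0 h=1 f=1 k=1 j=1 clk=0 a=1
t0.Δ1 g=0 m=0 b=1 e=0 h=1 f=1 k=1 j=1 clk=1 a=1
t0.Δ2 g=0 m=0 b=1 e=0 h=1 f=1 k=0 j=1 clk=1 a=1
t0.Δ3 g=0 m=0 b=1 e=0 h=1 f=0 k=0 j=1 clk=1 a=1
t1.Δ0 g=0 m=0 b=1 e=0 h=1 f=0 k=0 j=1 clk=1 a=1
t1.Δ1 g=0 m=0 b=1 e=0 h=1 f=0 k=0 j=1 clk=0 a=1
t2.Δ0 g=0 m=0 b=1 e=0 h=1 f=0 k=0 j=1 clk=0 a=1
t2.Δ1 g=0 m=0 b=1 e=0 h=1 f=0 k=0 j=1 clk=1 a=1

3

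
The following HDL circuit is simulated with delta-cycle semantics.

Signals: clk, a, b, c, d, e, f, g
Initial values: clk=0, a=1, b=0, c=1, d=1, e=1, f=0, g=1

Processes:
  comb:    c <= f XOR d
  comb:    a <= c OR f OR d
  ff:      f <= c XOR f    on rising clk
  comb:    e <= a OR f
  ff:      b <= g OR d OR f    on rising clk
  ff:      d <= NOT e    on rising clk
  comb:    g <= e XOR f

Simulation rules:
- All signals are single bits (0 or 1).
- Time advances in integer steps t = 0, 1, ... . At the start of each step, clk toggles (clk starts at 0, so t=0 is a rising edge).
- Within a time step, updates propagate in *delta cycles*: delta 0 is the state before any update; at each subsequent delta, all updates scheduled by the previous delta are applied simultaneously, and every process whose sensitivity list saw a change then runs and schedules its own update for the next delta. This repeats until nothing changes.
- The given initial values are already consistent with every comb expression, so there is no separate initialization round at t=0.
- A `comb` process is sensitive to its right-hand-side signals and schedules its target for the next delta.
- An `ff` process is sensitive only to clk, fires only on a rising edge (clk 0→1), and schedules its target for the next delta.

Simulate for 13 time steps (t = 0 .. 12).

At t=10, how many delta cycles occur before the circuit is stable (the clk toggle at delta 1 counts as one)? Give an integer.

t=0 Δ0: f=0 clk=0 g=1 a=1 b=0 d=1 c=1 e=1
  Δ1: clk:0→1
  Δ2: f:0→1, b:0→1, d:1→0
  Δ3: g:1→0
  (3Δ to stable)
t=1 Δ0: f=1 clk=1 g=0 a=1 b=1 d=0 c=1 e=1
  Δ1: clk:1→0
  (1Δ to stable)
t=2 Δ0: f=1 clk=0 g=0 a=1 b=1 d=0 c=1 e=1
  Δ1: clk:0→1
  Δ2: f:1→0
  Δ3: g:0→1, c:1→0
  Δ4: a:1→0
  Δ5: e:1→0
  Δ6: g:1→0
  (6Δ to stable)
t=3 Δ0: f=0 clk=1 g=0 a=0 b=1 d=0 c=0 e=0
  Δ1: clk:1→0
  (1Δ to stable)
t=4 Δ0: f=0 clk=0 g=0 a=0 b=1 d=0 c=0 e=0
  Δ1: clk:0→1
  Δ2: b:1→0, d:0→1
  Δ3: a:0→1, c:0→1
  Δ4: e:0→1
  Δ5: g:0→1
  (5Δ to stable)
t=5 Δ0: f=0 clk=1 g=1 a=1 b=0 d=1 c=1 e=1
  Δ1: clk:1→0
  (1Δ to stable)
t=6 Δ0: f=0 clk=0 g=1 a=1 b=0 d=1 c=1 e=1
  Δ1: clk:0→1
  Δ2: f:0→1, b:0→1, d:1→0
  Δ3: g:1→0
  (3Δ to stable)
t=7 Δ0: f=1 clk=1 g=0 a=1 b=1 d=0 c=1 e=1
  Δ1: clk:1→0
  (1Δ to stable)
t=8 Δ0: f=1 clk=0 g=0 a=1 b=1 d=0 c=1 e=1
  Δ1: clk:0→1
  Δ2: f:1→0
  Δ3: g:0→1, c:1→0
  Δ4: a:1→0
  Δ5: e:1→0
  Δ6: g:1→0
  (6Δ to stable)
t=9 Δ0: f=0 clk=1 g=0 a=0 b=1 d=0 c=0 e=0
  Δ1: clk:1→0
  (1Δ to stable)
t=10 Δ0: f=0 clk=0 g=0 a=0 b=1 d=0 c=0 e=0
  Δ1: clk:0→1
  Δ2: b:1→0, d:0→1
  Δ3: a:0→1, c:0→1
  Δ4: e:0→1
  Δ5: g:0→1
  (5Δ to stable)
t=11 Δ0: f=0 clk=1 g=1 a=1 b=0 d=1 c=1 e=1
  Δ1: clk:1→0
  (1Δ to stable)
t=12 Δ0: f=0 clk=0 g=1 a=1 b=0 d=1 c=1 e=1
  Δ1: clk:0→1
  Δ2: f:0→1, b:0→1, d:1→0
  Δ3: g:1→0
  (3Δ to stable)

5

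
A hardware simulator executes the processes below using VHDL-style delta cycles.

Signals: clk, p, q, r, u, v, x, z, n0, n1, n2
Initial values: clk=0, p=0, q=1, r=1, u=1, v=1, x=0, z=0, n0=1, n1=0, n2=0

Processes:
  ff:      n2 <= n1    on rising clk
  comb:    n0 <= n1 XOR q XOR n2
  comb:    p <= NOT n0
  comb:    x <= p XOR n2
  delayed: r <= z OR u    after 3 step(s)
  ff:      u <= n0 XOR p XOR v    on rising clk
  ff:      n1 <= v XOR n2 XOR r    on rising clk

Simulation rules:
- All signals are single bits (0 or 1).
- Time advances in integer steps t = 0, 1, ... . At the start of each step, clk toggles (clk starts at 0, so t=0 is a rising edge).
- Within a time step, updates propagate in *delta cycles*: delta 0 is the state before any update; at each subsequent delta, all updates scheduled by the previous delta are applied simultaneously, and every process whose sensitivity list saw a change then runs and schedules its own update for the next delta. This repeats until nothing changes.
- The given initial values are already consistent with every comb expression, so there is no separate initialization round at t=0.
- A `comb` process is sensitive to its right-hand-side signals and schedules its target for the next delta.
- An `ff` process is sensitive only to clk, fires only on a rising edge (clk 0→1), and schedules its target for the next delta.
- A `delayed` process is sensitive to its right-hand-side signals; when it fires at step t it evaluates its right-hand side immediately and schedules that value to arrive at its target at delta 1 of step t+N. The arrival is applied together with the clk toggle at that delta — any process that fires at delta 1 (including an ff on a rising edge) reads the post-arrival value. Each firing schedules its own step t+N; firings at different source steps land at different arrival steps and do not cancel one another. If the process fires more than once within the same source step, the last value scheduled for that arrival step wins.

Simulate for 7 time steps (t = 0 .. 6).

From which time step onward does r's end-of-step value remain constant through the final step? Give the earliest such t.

t=0 Δ0: z=0 n2=0 x=0 n1=0 clk=0 p=0 v=1 n0=1 u=1 r=1 q=1
  Δ1: clk:0→1
  Δ2: u:1→0
  (2Δ to stable)
t=1 Δ0: z=0 n2=0 x=0 n1=0 clk=1 p=0 v=1 n0=1 u=0 r=1 q=1
  Δ1: clk:1→0
  (1Δ to stable)
t=2 Δ0: z=0 n2=0 x=0 n1=0 clk=0 p=0 v=1 n0=1 u=0 r=1 q=1
  Δ1: clk:0→1
  (1Δ to stable)
t=3 Δ0: z=0 n2=0 x=0 n1=0 clk=1 p=0 v=1 n0=1 u=0 r=1 q=1
  Δ1: clk:1→0, r:1→0
  (1Δ to stable)
t=4 Δ0: z=0 n2=0 x=0 n1=0 clk=0 p=0 v=1 n0=1 u=0 r=0 q=1
  Δ1: clk:0→1
  Δ2: n1:0→1
  Δ3: n0:1→0
  Δ4: p:0→1
  Δ5: x:0→1
  (5Δ to stable)
t=5 Δ0: z=0 n2=0 x=1 n1=1 clk=1 p=1 v=1 n0=0 u=0 r=0 q=1
  Δ1: clk:1→0
  (1Δ to stable)
t=6 Δ0: z=0 n2=0 x=1 n1=1 clk=0 p=1 v=1 n0=0 u=0 r=0 q=1
  Δ1: clk:0→1
  Δ2: n2:0→1
  Δ3: x:1→0, n0:0→1
  Δ4: p:1→0
  Δ5: x:0→1
  (5Δ to stable)

3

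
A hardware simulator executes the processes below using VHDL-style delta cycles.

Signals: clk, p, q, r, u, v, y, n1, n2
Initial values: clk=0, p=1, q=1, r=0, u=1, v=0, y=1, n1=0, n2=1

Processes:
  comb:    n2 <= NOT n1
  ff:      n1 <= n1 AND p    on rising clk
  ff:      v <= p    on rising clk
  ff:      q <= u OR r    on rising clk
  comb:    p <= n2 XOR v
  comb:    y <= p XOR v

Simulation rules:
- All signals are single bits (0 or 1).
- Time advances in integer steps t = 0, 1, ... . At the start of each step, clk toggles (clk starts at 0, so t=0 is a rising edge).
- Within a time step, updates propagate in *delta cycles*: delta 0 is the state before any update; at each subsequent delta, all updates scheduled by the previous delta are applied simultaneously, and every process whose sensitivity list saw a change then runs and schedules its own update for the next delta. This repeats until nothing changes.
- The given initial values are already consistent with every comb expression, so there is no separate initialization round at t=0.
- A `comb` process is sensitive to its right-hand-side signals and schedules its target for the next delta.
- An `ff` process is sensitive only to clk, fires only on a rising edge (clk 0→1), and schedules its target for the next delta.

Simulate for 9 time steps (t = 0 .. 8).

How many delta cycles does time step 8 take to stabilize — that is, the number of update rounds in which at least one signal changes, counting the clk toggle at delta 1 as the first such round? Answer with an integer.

4

[bits: v,y,p,clk,r,n1,u,n2,q]
t=0: Δ0=011000111 Δ1=011100111 Δ2=111100111 Δ3=100100111 Δ4=110100111 | 4Δ
t=1: Δ0=110100111 Δ1=110000111 | 1Δ
t=2: Δ0=110000111 Δ1=110100111 Δ2=010100111 Δ3=001100111 Δ4=011100111 | 4Δ
t=3: Δ0=011100111 Δ1=011000111 | 1Δ
t=4: Δ0=011000111 Δ1=011100111 Δ2=111100111 Δ3=100100111 Δ4=110100111 | 4Δ
t=5: Δ0=110100111 Δ1=110000111 | 1Δ
t=6: Δ0=110000111 Δ1=110100111 Δ2=010100111 Δ3=001100111 Δ4=011100111 | 4Δ
t=7: Δ0=011100111 Δ1=011000111 | 1Δ
t=8: Δ0=011000111 Δ1=011100111 Δ2=111100111 Δ3=100100111 Δ4=110100111 | 4Δ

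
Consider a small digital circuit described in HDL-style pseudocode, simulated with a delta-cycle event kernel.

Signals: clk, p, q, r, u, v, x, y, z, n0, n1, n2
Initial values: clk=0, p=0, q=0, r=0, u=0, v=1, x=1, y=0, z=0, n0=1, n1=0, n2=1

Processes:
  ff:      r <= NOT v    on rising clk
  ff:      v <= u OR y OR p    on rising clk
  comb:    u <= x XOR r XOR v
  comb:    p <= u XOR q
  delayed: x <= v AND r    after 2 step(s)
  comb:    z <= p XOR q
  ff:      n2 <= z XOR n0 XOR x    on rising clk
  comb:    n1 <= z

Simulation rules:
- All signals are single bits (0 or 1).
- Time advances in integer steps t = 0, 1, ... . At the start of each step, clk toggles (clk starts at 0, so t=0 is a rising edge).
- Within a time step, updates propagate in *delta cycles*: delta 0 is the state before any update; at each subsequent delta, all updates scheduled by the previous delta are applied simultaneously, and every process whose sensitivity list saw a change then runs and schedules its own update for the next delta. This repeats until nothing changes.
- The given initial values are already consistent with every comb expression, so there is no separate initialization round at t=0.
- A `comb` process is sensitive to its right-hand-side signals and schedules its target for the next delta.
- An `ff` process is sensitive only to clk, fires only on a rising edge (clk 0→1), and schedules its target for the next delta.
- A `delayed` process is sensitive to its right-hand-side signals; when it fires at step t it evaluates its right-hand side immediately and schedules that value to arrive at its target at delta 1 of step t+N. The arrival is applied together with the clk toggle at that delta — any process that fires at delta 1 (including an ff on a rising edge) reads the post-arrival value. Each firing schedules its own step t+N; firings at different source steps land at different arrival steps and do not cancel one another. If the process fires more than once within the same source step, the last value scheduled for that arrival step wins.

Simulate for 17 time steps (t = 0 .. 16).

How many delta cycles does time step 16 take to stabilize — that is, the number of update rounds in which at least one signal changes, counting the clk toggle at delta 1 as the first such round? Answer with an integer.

t0.Δ0 v=1 n0=1 z=0 q=0 n1=0 n2=1 p=0 y=0 clk=0 u=0 x=1 r=0
t0.Δ1 v=1 n0=1 z=0 q=0 n1=0 n2=1 p=0 y=0 clk=1 u=0 x=1 r=0
t0.Δ2 v=0 n0=1 z=0 q=0 n1=0 n2=0 p=0 y=0 clk=1 u=0 x=1 r=0
t0.Δ3 v=0 n0=1 z=0 q=0 n1=0 n2=0 p=0 y=0 clk=1 u=1 x=1 r=0
t0.Δ4 v=0 n0=1 z=0 q=0 n1=0 n2=0 p=1 y=0 clk=1 u=1 x=1 r=0
t0.Δ5 v=0 n0=1 z=1 q=0 n1=0 n2=0 p=1 y=0 clk=1 u=1 x=1 r=0
t0.Δ6 v=0 n0=1 z=1 q=0 n1=1 n2=0 p=1 y=0 clk=1 u=1 x=1 r=0
t1.Δ0 v=0 n0=1 z=1 q=0 n1=1 n2=0 p=1 y=0 clk=1 u=1 x=1 r=0
t1.Δ1 v=0 n0=1 z=1 q=0 n1=1 n2=0 p=1 y=0 clk=0 u=1 x=1 r=0
t2.Δ0 v=0 n0=1 z=1 q=0 n1=1 n2=0 p=1 y=0 clk=0 u=1 x=1 r=0
t2.Δ1 v=0 n0=1 z=1 q=0 n1=1 n2=0 p=1 y=0 clk=1 u=1 x=0 r=0
t2.Δ2 v=1 n0=1 z=1 q=0 n1=1 n2=0 p=1 y=0 clk=1 u=0 x=0 r=1
t2.Δ3 v=1 n0=1 z=1 q=0 n1=1 n2=0 p=0 y=0 clk=1 u=0 x=0 r=1
t2.Δ4 v=1 n0=1 z=0 q=0 n1=1 n2=0 p=0 y=0 clk=1 u=0 x=0 r=1
t2.Δ5 v=1 n0=1 z=0 q=0 n1=0 n2=0 p=0 y=0 clk=1 u=0 x=0 r=1
t3.Δ0 v=1 n0=1 z=0 q=0 n1=0 n2=0 p=0 y=0 clk=1 u=0 x=0 r=1
t3.Δ1 v=1 n0=1 z=0 q=0 n1=0 n2=0 p=0 y=0 clk=0 u=0 x=0 r=1
t4.Δ0 v=1 n0=1 z=0 q=0 n1=0 n2=0 p=0 y=0 clk=0 u=0 x=0 r=1
t4.Δ1 v=1 n0=1 z=0 q=0 n1=0 n2=0 p=0 y=0 clk=1 u=0 x=1 r=1
t4.Δ2 v=0 n0=1 z=0 q=0 n1=0 n2=0 p=0 y=0 clk=1 u=1 x=1 r=0
t4.Δ3 v=0 n0=1 z=0 q=0 n1=0 n2=0 p=1 y=0 clk=1 u=1 x=1 r=0
t4.Δ4 v=0 n0=1 z=1 q=0 n1=0 n2=0 p=1 y=0 clk=1 u=1 x=1 r=0
t4.Δ5 v=0 n0=1 z=1 q=0 n1=1 n2=0 p=1 y=0 clk=1 u=1 x=1 r=0
t5.Δ0 v=0 n0=1 z=1 q=0 n1=1 n2=0 p=1 y=0 clk=1 u=1 x=1 r=0
t5.Δ1 v=0 n0=1 z=1 q=0 n1=1 n2=0 p=1 y=0 clk=0 u=1 x=1 r=0
t6.Δ0 v=0 n0=1 z=1 q=0 n1=1 n2=0 p=1 y=0 clk=0 u=1 x=1 r=0
t6.Δ1 v=0 n0=1 z=1 q=0 n1=1 n2=0 p=1 y=0 clk=1 u=1 x=0 r=0
t6.Δ2 v=1 n0=1 z=1 q=0 n1=1 n2=0 p=1 y=0 clk=1 u=0 x=0 r=1
t6.Δ3 v=1 n0=1 z=1 q=0 n1=1 n2=0 p=0 y=0 clk=1 u=0 x=0 r=1
t6.Δ4 v=1 n0=1 z=0 q=0 n1=1 n2=0 p=0 y=0 clk=1 u=0 x=0 r=1
t6.Δ5 v=1 n0=1 z=0 q=0 n1=0 n2=0 p=0 y=0 clk=1 u=0 x=0 r=1
t7.Δ0 v=1 n0=1 z=0 q=0 n1=0 n2=0 p=0 y=0 clk=1 u=0 x=0 r=1
t7.Δ1 v=1 n0=1 z=0 q=0 n1=0 n2=0 p=0 y=0 clk=0 u=0 x=0 r=1
t8.Δ0 v=1 n0=1 z=0 q=0 n1=0 n2=0 p=0 y=0 clk=0 u=0 x=0 r=1
t8.Δ1 v=1 n0=1 z=0 q=0 n1=0 n2=0 p=0 y=0 clk=1 u=0 x=1 r=1
t8.Δ2 v=0 n0=1 z=0 q=0 n1=0 n2=0 p=0 y=0 clk=1 u=1 x=1 r=0
t8.Δ3 v=0 n0=1 z=0 q=0 n1=0 n2=0 p=1 y=0 clk=1 u=1 x=1 r=0
t8.Δ4 v=0 n0=1 z=1 q=0 n1=0 n2=0 p=1 y=0 clk=1 u=1 x=1 r=0
t8.Δ5 v=0 n0=1 z=1 q=0 n1=1 n2=0 p=1 y=0 clk=1 u=1 x=1 r=0
t9.Δ0 v=0 n0=1 z=1 q=0 n1=1 n2=0 p=1 y=0 clk=1 u=1 x=1 r=0
t9.Δ1 v=0 n0=1 z=1 q=0 n1=1 n2=0 p=1 y=0 clk=0 u=1 x=1 r=0
t10.Δ0 v=0 n0=1 z=1 q=0 n1=1 n2=0 p=1 y=0 clk=0 u=1 x=1 r=0
t10.Δ1 v=0 n0=1 z=1 q=0 n1=1 n2=0 p=1 y=0 clk=1 u=1 x=0 r=0
t10.Δ2 v=1 n0=1 z=1 q=0 n1=1 n2=0 p=1 y=0 clk=1 u=0 x=0 r=1
t10.Δ3 v=1 n0=1 z=1 q=0 n1=1 n2=0 p=0 y=0 clk=1 u=0 x=0 r=1
t10.Δ4 v=1 n0=1 z=0 q=0 n1=1 n2=0 p=0 y=0 clk=1 u=0 x=0 r=1
t10.Δ5 v=1 n0=1 z=0 q=0 n1=0 n2=0 p=0 y=0 clk=1 u=0 x=0 r=1
t11.Δ0 v=1 n0=1 z=0 q=0 n1=0 n2=0 p=0 y=0 clk=1 u=0 x=0 r=1
t11.Δ1 v=1 n0=1 z=0 q=0 n1=0 n2=0 p=0 y=0 clk=0 u=0 x=0 r=1
t12.Δ0 v=1 n0=1 z=0 q=0 n1=0 n2=0 p=0 y=0 clk=0 u=0 x=0 r=1
t12.Δ1 v=1 n0=1 z=0 q=0 n1=0 n2=0 p=0 y=0 clk=1 u=0 x=1 r=1
t12.Δ2 v=0 n0=1 z=0 q=0 n1=0 n2=0 p=0 y=0 clk=1 u=1 x=1 r=0
t12.Δ3 v=0 n0=1 z=0 q=0 n1=0 n2=0 p=1 y=0 clk=1 u=1 x=1 r=0
t12.Δ4 v=0 n0=1 z=1 q=0 n1=0 n2=0 p=1 y=0 clk=1 u=1 x=1 r=0
t12.Δ5 v=0 n0=1 z=1 q=0 n1=1 n2=0 p=1 y=0 clk=1 u=1 x=1 r=0
t13.Δ0 v=0 n0=1 z=1 q=0 n1=1 n2=0 p=1 y=0 clk=1 u=1 x=1 r=0
t13.Δ1 v=0 n0=1 z=1 q=0 n1=1 n2=0 p=1 y=0 clk=0 u=1 x=1 r=0
t14.Δ0 v=0 n0=1 z=1 q=0 n1=1 n2=0 p=1 y=0 clk=0 u=1 x=1 r=0
t14.Δ1 v=0 n0=1 z=1 q=0 n1=1 n2=0 p=1 y=0 clk=1 u=1 x=0 r=0
t14.Δ2 v=1 n0=1 z=1 q=0 n1=1 n2=0 p=1 y=0 clk=1 u=0 x=0 r=1
t14.Δ3 v=1 n0=1 z=1 q=0 n1=1 n2=0 p=0 y=0 clk=1 u=0 x=0 r=1
t14.Δ4 v=1 n0=1 z=0 q=0 n1=1 n2=0 p=0 y=0 clk=1 u=0 x=0 r=1
t14.Δ5 v=1 n0=1 z=0 q=0 n1=0 n2=0 p=0 y=0 clk=1 u=0 x=0 r=1
t15.Δ0 v=1 n0=1 z=0 q=0 n1=0 n2=0 p=0 y=0 clk=1 u=0 x=0 r=1
t15.Δ1 v=1 n0=1 z=0 q=0 n1=0 n2=0 p=0 y=0 clk=0 u=0 x=0 r=1
t16.Δ0 v=1 n0=1 z=0 q=0 n1=0 n2=0 p=0 y=0 clk=0 u=0 x=0 r=1
t16.Δ1 v=1 n0=1 z=0 q=0 n1=0 n2=0 p=0 y=0 clk=1 u=0 x=1 r=1
t16.Δ2 v=0 n0=1 z=0 q=0 n1=0 n2=0 p=0 y=0 clk=1 u=1 x=1 r=0
t16.Δ3 v=0 n0=1 z=0 q=0 n1=0 n2=0 p=1 y=0 clk=1 u=1 x=1 r=0
t16.Δ4 v=0 n0=1 z=1 q=0 n1=0 n2=0 p=1 y=0 clk=1 u=1 x=1 r=0
t16.Δ5 v=0 n0=1 z=1 q=0 n1=1 n2=0 p=1 y=0 clk=1 u=1 x=1 r=0

5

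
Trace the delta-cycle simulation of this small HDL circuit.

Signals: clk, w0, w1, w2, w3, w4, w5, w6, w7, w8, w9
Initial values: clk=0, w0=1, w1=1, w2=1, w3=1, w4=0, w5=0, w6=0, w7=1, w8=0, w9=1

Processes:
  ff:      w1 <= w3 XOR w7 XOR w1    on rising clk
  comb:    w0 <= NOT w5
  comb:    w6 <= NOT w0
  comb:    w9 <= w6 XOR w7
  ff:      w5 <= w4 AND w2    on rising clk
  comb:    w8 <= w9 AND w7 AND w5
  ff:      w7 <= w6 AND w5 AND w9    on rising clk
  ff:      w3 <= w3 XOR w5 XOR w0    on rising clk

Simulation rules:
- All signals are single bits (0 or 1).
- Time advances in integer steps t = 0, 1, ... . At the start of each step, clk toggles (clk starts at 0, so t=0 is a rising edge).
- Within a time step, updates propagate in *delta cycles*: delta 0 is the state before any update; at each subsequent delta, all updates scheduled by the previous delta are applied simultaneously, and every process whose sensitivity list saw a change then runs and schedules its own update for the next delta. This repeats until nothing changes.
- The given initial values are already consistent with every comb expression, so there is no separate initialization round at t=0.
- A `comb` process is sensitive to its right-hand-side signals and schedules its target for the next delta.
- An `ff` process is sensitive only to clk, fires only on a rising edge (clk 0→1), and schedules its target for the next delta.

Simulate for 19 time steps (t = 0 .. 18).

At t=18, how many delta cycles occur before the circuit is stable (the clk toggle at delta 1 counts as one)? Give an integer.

t=0 Δ0: w0=1 w2=1 w8=0 w9=1 w3=1 w1=1 w5=0 clk=0 w7=1 w4=0 w6=0
  Δ1: clk:0→1
  Δ2: w3:1→0, w7:1→0
  Δ3: w9:1→0
  (3Δ to stable)
t=1 Δ0: w0=1 w2=1 w8=0 w9=0 w3=0 w1=1 w5=0 clk=1 w7=0 w4=0 w6=0
  Δ1: clk:1→0
  (1Δ to stable)
t=2 Δ0: w0=1 w2=1 w8=0 w9=0 w3=0 w1=1 w5=0 clk=0 w7=0 w4=0 w6=0
  Δ1: clk:0→1
  Δ2: w3:0→1
  (2Δ to stable)
t=3 Δ0: w0=1 w2=1 w8=0 w9=0 w3=1 w1=1 w5=0 clk=1 w7=0 w4=0 w6=0
  Δ1: clk:1→0
  (1Δ to stable)
t=4 Δ0: w0=1 w2=1 w8=0 w9=0 w3=1 w1=1 w5=0 clk=0 w7=0 w4=0 w6=0
  Δ1: clk:0→1
  Δ2: w3:1→0, w1:1→0
  (2Δ to stable)
t=5 Δ0: w0=1 w2=1 w8=0 w9=0 w3=0 w1=0 w5=0 clk=1 w7=0 w4=0 w6=0
  Δ1: clk:1→0
  (1Δ to stable)
t=6 Δ0: w0=1 w2=1 w8=0 w9=0 w3=0 w1=0 w5=0 clk=0 w7=0 w4=0 w6=0
  Δ1: clk:0→1
  Δ2: w3:0→1
  (2Δ to stable)
t=7 Δ0: w0=1 w2=1 w8=0 w9=0 w3=1 w1=0 w5=0 clk=1 w7=0 w4=0 w6=0
  Δ1: clk:1→0
  (1Δ to stable)
t=8 Δ0: w0=1 w2=1 w8=0 w9=0 w3=1 w1=0 w5=0 clk=0 w7=0 w4=0 w6=0
  Δ1: clk:0→1
  Δ2: w3:1→0, w1:0→1
  (2Δ to stable)
t=9 Δ0: w0=1 w2=1 w8=0 w9=0 w3=0 w1=1 w5=0 clk=1 w7=0 w4=0 w6=0
  Δ1: clk:1→0
  (1Δ to stable)
t=10 Δ0: w0=1 w2=1 w8=0 w9=0 w3=0 w1=1 w5=0 clk=0 w7=0 w4=0 w6=0
  Δ1: clk:0→1
  Δ2: w3:0→1
  (2Δ to stable)
t=11 Δ0: w0=1 w2=1 w8=0 w9=0 w3=1 w1=1 w5=0 clk=1 w7=0 w4=0 w6=0
  Δ1: clk:1→0
  (1Δ to stable)
t=12 Δ0: w0=1 w2=1 w8=0 w9=0 w3=1 w1=1 w5=0 clk=0 w7=0 w4=0 w6=0
  Δ1: clk:0→1
  Δ2: w3:1→0, w1:1→0
  (2Δ to stable)
t=13 Δ0: w0=1 w2=1 w8=0 w9=0 w3=0 w1=0 w5=0 clk=1 w7=0 w4=0 w6=0
  Δ1: clk:1→0
  (1Δ to stable)
t=14 Δ0: w0=1 w2=1 w8=0 w9=0 w3=0 w1=0 w5=0 clk=0 w7=0 w4=0 w6=0
  Δ1: clk:0→1
  Δ2: w3:0→1
  (2Δ to stable)
t=15 Δ0: w0=1 w2=1 w8=0 w9=0 w3=1 w1=0 w5=0 clk=1 w7=0 w4=0 w6=0
  Δ1: clk:1→0
  (1Δ to stable)
t=16 Δ0: w0=1 w2=1 w8=0 w9=0 w3=1 w1=0 w5=0 clk=0 w7=0 w4=0 w6=0
  Δ1: clk:0→1
  Δ2: w3:1→0, w1:0→1
  (2Δ to stable)
t=17 Δ0: w0=1 w2=1 w8=0 w9=0 w3=0 w1=1 w5=0 clk=1 w7=0 w4=0 w6=0
  Δ1: clk:1→0
  (1Δ to stable)
t=18 Δ0: w0=1 w2=1 w8=0 w9=0 w3=0 w1=1 w5=0 clk=0 w7=0 w4=0 w6=0
  Δ1: clk:0→1
  Δ2: w3:0→1
  (2Δ to stable)

2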